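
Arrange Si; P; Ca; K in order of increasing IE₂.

Ca < Si < P < K

The second ionization energy removes an electron from the +1 ion. For each element: Si⁺ still has 3 valence electrons; P⁺ still has 4 valence electrons; Ca⁺ still has 1 valence electron; K⁺ is the bare [Ar] core.
Pulling an electron out of a noble-gas core costs far more than removing a remaining valence electron, so K sits at the high end of IE_2.
Valence configurations: Si⁺ [Ne]3s²3p¹, P⁺ [Ne]3s²3p², Ca⁺ [Ar]4s¹.
Approximate IE_2 values (kJ/mol): Si 1577, P 1907, Ca 1145, K 3052.
So the second ionization energies run Ca < Si < P < K.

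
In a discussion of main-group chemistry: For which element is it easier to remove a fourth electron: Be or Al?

Al

IE_4 is the cost of taking one more electron from the +3 cation: Be³⁺ is already 1 electron into the core; Al³⁺ is the bare [Ne] core.
All of these are removing an electron from a noble-gas core or deeper; the smaller core (lower principal quantum number) is held far more tightly, and within a period the higher nuclear charge binds the same core more tightly.
Approximate IE_4 values (kJ/mol): Be 21007, Al 11577.
Putting it together, IE_4: Al < Be.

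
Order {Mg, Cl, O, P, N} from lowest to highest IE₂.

Mg, P, Cl, N, O

The second ionization energy removes an electron from the +1 ion. For each element: Mg⁺ still has 1 valence electron; Cl⁺ still has 6 valence electrons; O⁺ still has 5 valence electrons; P⁺ still has 4 valence electrons; N⁺ still has 4 valence electrons.
All are still removing valence electrons, so compare the +1 ions as you would atoms: IE_2 generally rises across a period (higher Z_eff) and falls down a group (larger shell), subject to the usual subshell exceptions.
Valence configurations: Mg⁺ [Ne]3s¹, Cl⁺ [Ne]3s²3p⁴, O⁺ [He]2s²2p³, P⁺ [Ne]3s²3p², N⁺ [He]2s²2p².
The numbers (kJ/mol): Mg 1451, Cl 2298, O 3388, P 1907, N 2856.
Putting it together, IE_2: Mg < P < Cl < N < O.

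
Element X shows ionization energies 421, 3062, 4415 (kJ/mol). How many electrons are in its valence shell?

1

Look for the largest jump between consecutive ionization energies: IE2/IE1 ≈ 7.3, far larger than any earlier ratio.
That jump marks the point where a core electron is being removed. So the atom has 1 valence electron.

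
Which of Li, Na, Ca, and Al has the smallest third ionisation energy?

The third ionization energy removes an electron from the +2 ion. For each element: Li²⁺ is already 1 electron into the core; Na²⁺ is already 1 electron into the core; Ca²⁺ is the bare [Ar] core; Al²⁺ still has 1 valence electron.
Core electrons are held far more tightly than valence electrons, so Ca, Na and Li top the IE_3 order.
The numbers (kJ/mol): Li 11815, Na 6910, Ca 4912, Al 2745.
Overall IE_3 order: Al < Ca < Na < Li.

Al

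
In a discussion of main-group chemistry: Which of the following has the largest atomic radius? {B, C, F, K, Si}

K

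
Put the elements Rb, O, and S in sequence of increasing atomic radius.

Moving right in a period, electrons are added to the same shell under a stronger nuclear pull, so atoms get smaller; moving down, a new shell is opened and atoms get larger.
Here both period and group differ, so the two effects have to be weighed against each other.
S > O: they share group 16; the group trend gives S the larger value.
Rb > S: both effects reinforce here, so Rb is clearly the larger of the two.
Tabulated atomic radius (pm): O 63, S 103, Rb 210.
So from smallest to largest: O < S < Rb.

O < S < Rb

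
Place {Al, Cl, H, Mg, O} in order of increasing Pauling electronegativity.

Mg < Al < H < Cl < O

Atoms toward the upper right of the periodic table pull bonding electrons most strongly.
Neither a single period nor a single group — weigh both effects.
Al > Mg: Al lies to the right of Mg in period 3, so the across-period effect alone puts Al higher.
H > Al: period and group pull opposite ways; the down-group shift dominates (2.20 vs 1.61).
Cl > H: period and group pull opposite ways; the across-period shift dominates (3.16 vs 2.20).
O > Cl: the two effects oppose for this pair; the down-group effect wins (3.44 vs 3.16).
Tabulated electronegativity (Pauling): H 2.20, O 3.44, Mg 1.31, Al 1.61, Cl 3.16.
So from lowest to highest: Mg < Al < H < Cl < O.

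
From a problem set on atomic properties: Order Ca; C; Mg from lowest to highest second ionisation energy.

The second ionization energy removes an electron from the +1 ion. For each element: Ca⁺ still has 1 valence electron; C⁺ still has 3 valence electrons; Mg⁺ still has 1 valence electron.
All are still removing valence electrons, so compare the +1 ions as you would atoms: IE_2 generally rises across a period (higher Z_eff) and falls down a group (larger shell), subject to the usual subshell exceptions.
Valence configurations: Ca⁺ [Ar]4s¹, C⁺ [He]2s²2p¹, Mg⁺ [Ne]3s¹.
The numbers (kJ/mol): Ca 1145, C 2353, Mg 1451.
So the second ionization energies run Ca < Mg < C.

Ca < Mg < C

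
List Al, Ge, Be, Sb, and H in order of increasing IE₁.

Al < Ge < Sb < Be < H

H is in period 1, group 1; Be is in period 2, group 2; Al is in period 3, group 13; Ge is in period 4, group 14; Sb is in period 5, group 15.
First ionization energy rises across a period (greater Z_eff holds electrons more tightly) and falls down a group (valence electrons are farther from the nucleus).
A diagonal step moves right (one effect) and down (the opposite effect) at once.
Ge > Al: period and group pull opposite ways; the across-period shift dominates (762 vs 578 kJ/mol).
Sb > Ge: the two effects oppose for this pair; the across-period effect wins (831 vs 762 kJ/mol).
Be > Sb: period and group pull opposite ways; the down-group shift dominates (900 vs 831 kJ/mol).
H > Be: period and group pull opposite ways; the down-group shift dominates (1312 vs 900 kJ/mol).
Approximate values (kJ/mol): H 1312, Be 900, Al 578, Ge 762, Sb 831.
So from lowest to highest: Al < Ge < Sb < Be < H.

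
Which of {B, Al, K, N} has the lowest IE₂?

Al

Consider each +1 ion: B⁺ still has 2 valence electrons; Al⁺ still has 2 valence electrons; K⁺ is the bare [Ar] core; N⁺ still has 4 valence electrons.
Pulling an electron out of a noble-gas core costs far more than removing a remaining valence electron, so K sits at the high end of IE_2.
Valence configurations: B⁺ [He]2s², Al⁺ [Ne]3s², N⁺ [He]2s²2p².
The numbers (kJ/mol): B 2427, Al 1817, K 3052, N 2856.
Overall IE_2 order: Al < B < N < K.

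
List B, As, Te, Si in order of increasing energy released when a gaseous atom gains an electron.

B < As < Si < Te

B is in period 2, group 13; Si is in period 3, group 14; As is in period 4, group 15; Te is in period 5, group 16.
Adding an electron releases more energy for atoms nearer the top right (short of the noble gases).
These sit on a diagonal, where the across-period and down-group effects partly cancel.
As > B: the two effects oppose for this pair; the across-period effect wins (78 vs 27 kJ/mol).
Si > As: period and group pull opposite ways; the down-group shift dominates (134 vs 78 kJ/mol).
Te > Si: period and group pull opposite ways; the across-period shift dominates (190 vs 134 kJ/mol).
For reference (kJ/mol): B 27, Si 134, As 78, Te 190.
So from lowest to highest: B < As < Si < Te.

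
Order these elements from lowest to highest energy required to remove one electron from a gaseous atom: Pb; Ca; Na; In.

Across a period the outer electron is held more tightly (higher IE₁); down a group it sits in a higher shell, more shielded, and comes off more easily.
A diagonal step moves right (one effect) and down (the opposite effect) at once.
In > Na: period and group pull opposite ways; the across-period shift dominates (558 vs 496 kJ/mol).
Ca > In: the two effects oppose for this pair; the down-group effect wins (590 vs 558 kJ/mol).
Pb > Ca: period and group pull opposite ways; the across-period shift dominates (716 vs 590 kJ/mol).
Approximate values (kJ/mol): Na 496, Ca 590, In 558, Pb 716.
So from lowest to highest: Na < In < Ca < Pb.

Na < In < Ca < Pb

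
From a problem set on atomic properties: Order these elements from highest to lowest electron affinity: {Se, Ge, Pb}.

Se, Ge, Pb

Ge is in period 4, group 14; Se is in period 4, group 16; Pb is in period 6, group 14.
Atoms with high Z_eff and room in the valence shell (especially the halogens) have the most exothermic electron affinities.
Here both period and group differ, so the two effects have to be weighed against each other.
Ge > Pb: they share group 14; the group trend gives Ge the larger value.
Se > Ge: both are in period 4; the period trend gives Se the larger value.
For reference (kJ/mol): Ge 119, Se 195, Pb 35.
So from highest to lowest: Se > Ge > Pb.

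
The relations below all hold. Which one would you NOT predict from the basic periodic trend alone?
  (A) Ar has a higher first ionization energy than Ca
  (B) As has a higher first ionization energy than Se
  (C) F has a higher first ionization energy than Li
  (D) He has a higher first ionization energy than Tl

The general trend: first ionization energy increases across a period and decreases down a group.
(A) Ar (period 3, group 18) vs Ca (period 4, group 2): the stated order agrees with the simple trend.
(B) As (period 4, group 15) vs Se (period 4, group 16): the stated order contradicts the simple trend.
(C) F (period 2, group 17) vs Li (period 2, group 1): the stated order agrees with the simple trend.
(D) He (period 1, group 18) vs Tl (period 6, group 13): the stated order agrees with the simple trend.
The exception is (B): Se (4p⁴) ionizes more easily than half-filled As (4p³).

(B)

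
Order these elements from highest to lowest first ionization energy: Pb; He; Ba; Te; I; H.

H is in period 1, group 1; He is in period 1, group 18; Te is in period 5, group 16; I is in period 5, group 17; Ba is in period 6, group 2; Pb is in period 6, group 14.
Removing the outermost electron gets harder across a period and easier down a group.
Neither a single period nor a single group — weigh both effects.
Pb > Ba: both are in period 6; the period trend gives Pb the larger value.
Te > Pb: relative to Pb, both the across-period and down-group shifts push Te's first ionization energy up.
I > Te: both are in period 5; the period trend gives I the larger value.
H > I: period and group pull opposite ways; the down-group shift dominates (1312 vs 1008 kJ/mol).
He > H: both are in period 1; the period trend gives He the larger value.
For reference (kJ/mol): H 1312, He 2372, Te 869, I 1008, Ba 503, Pb 716.
So from highest to lowest: He > H > I > Te > Pb > Ba.

He > H > I > Te > Pb > Ba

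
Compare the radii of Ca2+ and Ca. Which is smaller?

Ca2+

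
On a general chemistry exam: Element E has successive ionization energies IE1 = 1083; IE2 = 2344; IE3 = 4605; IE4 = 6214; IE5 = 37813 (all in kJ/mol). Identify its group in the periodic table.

Group 14

Look for the largest jump between consecutive ionization energies: IE5/IE4 ≈ 6.1, far larger than any earlier ratio.
That jump marks the point where a core electron is being removed. So the atom has 4 valence electrons.
A main-group element with 4 valence electrons is in group 14.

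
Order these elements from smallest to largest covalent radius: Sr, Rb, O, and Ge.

O, Ge, Sr, Rb

O is in period 2, group 16; Ge is in period 4, group 14; Rb is in period 5, group 1; Sr is in period 5, group 2.
Radius decreases left→right (rising Z_eff, same n) and increases top→bottom (higher n).
Here both period and group differ, so the two effects have to be weighed against each other.
Ge > O: relative to O, both the across-period and down-group shifts push Ge's atomic radius up.
Sr > Ge: both effects reinforce here, so Sr is clearly the larger of the two.
Rb > Sr: Rb lies to the left of Sr in period 5, so the across-period effect alone puts Rb larger.
For reference (pm): O 63, Ge 121, Rb 210, Sr 185.
So from smallest to largest: O < Ge < Sr < Rb.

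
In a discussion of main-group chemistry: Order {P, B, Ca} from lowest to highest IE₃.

P < B < Ca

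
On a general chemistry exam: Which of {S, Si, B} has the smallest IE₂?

Si

The second ionization energy removes an electron from the +1 ion. For each element: S⁺ still has 5 valence electrons; Si⁺ still has 3 valence electrons; B⁺ still has 2 valence electrons.
All are still removing valence electrons, so compare the +1 ions as you would atoms: IE_2 generally rises across a period (higher Z_eff) and falls down a group (larger shell), subject to the usual subshell exceptions.
Valence configurations: S⁺ [Ne]3s²3p³, Si⁺ [Ne]3s²3p¹, B⁺ [He]2s².
The numbers (kJ/mol): S 2252, Si 1577, B 2427.
So the second ionization energies run Si < S < B.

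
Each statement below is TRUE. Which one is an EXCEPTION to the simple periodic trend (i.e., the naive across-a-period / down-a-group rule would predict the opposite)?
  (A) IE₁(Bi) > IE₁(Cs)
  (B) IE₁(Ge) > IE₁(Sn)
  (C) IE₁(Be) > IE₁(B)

(C)

The general trend: first ionisation energy increases across a period and decreases down a group.
(A) Bi (period 6, group 15) vs Cs (period 6, group 1): the stated order agrees with the simple trend.
(B) Ge (period 4, group 14) vs Sn (period 5, group 14): the stated order agrees with the simple trend.
(C) Be (period 2, group 2) vs B (period 2, group 13): the stated order contradicts the simple trend.
The exception is (C): removing B's lone 2p electron is easier than breaking Be's filled 2s².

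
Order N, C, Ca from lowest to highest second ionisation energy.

Ca < C < N

After 1 electron has been removed, what remains? N⁺ still has 4 valence electrons; C⁺ still has 3 valence electrons; Ca⁺ still has 1 valence electron.
All are still removing valence electrons, so compare the +1 ions as you would atoms: IE_2 generally rises across a period (higher Z_eff) and falls down a group (larger shell), subject to the usual subshell exceptions.
Valence configurations: N⁺ [He]2s²2p², C⁺ [He]2s²2p¹, Ca⁺ [Ar]4s¹.
Approximate IE_2 values (kJ/mol): N 2856, C 2353, Ca 1145.
Hence IE_2: Ca < C < N.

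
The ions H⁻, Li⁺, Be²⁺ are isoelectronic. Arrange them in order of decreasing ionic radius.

All of these have 2 electrons, so size is governed by nuclear charge alone: the more protons, the stronger the pull on the same electron cloud, and the smaller the ion.
Nuclear charges: Be²⁺ (Z=4), Li⁺ (Z=3), H⁻ (Z=1).
Largest to smallest: H⁻ > Li⁺ > Be²⁺.

H⁻ > Li⁺ > Be²⁺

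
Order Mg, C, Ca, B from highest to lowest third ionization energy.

Mg > Ca > C > B

After 2 electrons have been removed, what remains? Mg²⁺ is the bare [Ne] core; C²⁺ still has 2 valence electrons; Ca²⁺ is the bare [Ar] core; B²⁺ still has 1 valence electron.
Pulling an electron out of a noble-gas core costs far more than removing a remaining valence electron, so Ca and Mg sit at the high end of IE_3.
Valence configurations: C²⁺ [He]2s², B²⁺ [He]2s¹.
The numbers (kJ/mol): Mg 7733, C 4620, Ca 4912, B 3660.
Putting it together, IE_3: B < C < Ca < Mg.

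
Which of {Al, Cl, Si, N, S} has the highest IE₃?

After 2 electrons have been removed, what remains? Al²⁺ still has 1 valence electron; Cl²⁺ still has 5 valence electrons; Si²⁺ still has 2 valence electrons; N²⁺ still has 3 valence electrons; S²⁺ still has 4 valence electrons.
All are still removing valence electrons, so compare the +2 ions as you would atoms: IE_3 generally rises across a period (higher Z_eff) and falls down a group (larger shell), subject to the usual subshell exceptions.
Valence configurations: Al²⁺ [Ne]3s¹, Cl²⁺ [Ne]3s²3p³, Si²⁺ [Ne]3s², N²⁺ [He]2s²2p¹, S²⁺ [Ne]3s²3p².
Tabulated IE_3 (kJ/mol): Al 2745, Cl 3822, Si 3232, N 4578, S 3357.
Hence IE_3: Al < Si < S < Cl < N.

N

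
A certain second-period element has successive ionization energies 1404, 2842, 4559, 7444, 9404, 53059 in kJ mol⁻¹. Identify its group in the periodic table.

Group 15

Look for the largest jump between consecutive ionization energies: IE6/IE5 ≈ 5.6, far larger than any earlier ratio.
That jump marks the point where a core electron is being removed. So the atom has 5 valence electrons.
A main-group element with 5 valence electrons is in group 15.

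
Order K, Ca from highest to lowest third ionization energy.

Ca > K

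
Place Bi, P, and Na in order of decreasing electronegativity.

P > Bi > Na

Na is in period 3, group 1; P is in period 3, group 15; Bi is in period 6, group 15.
EN rises left→right (higher Z_eff, smaller atoms) and falls top→bottom (larger, more shielded atoms).
Here both period and group differ, so the two effects have to be weighed against each other.
Bi > Na: the two effects oppose for this pair; the across-period effect wins (2.02 vs 0.93).
P > Bi: they share group 15; the group trend gives P the larger value.
Approximate values (Pauling): Na 0.93, P 2.19, Bi 2.02.
So from highest to lowest: P > Bi > Na.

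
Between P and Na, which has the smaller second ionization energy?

The second ionization energy removes an electron from the +1 ion. For each element: P⁺ still has 4 valence electrons; Na⁺ is the bare [Ne] core.
Pulling an electron out of a noble-gas core costs far more than removing a remaining valence electron, so Na sits at the high end of IE_2.
Approximate IE_2 values (kJ/mol): P 1907, Na 4562.
So the second ionization energies run P < Na.

P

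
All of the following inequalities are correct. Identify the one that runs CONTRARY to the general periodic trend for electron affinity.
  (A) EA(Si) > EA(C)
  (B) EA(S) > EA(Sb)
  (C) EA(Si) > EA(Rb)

(A)

The general trend: electron affinity increases across a period and decreases down a group.
(A) Si (period 3, group 14) vs C (period 2, group 14): the stated order contradicts the simple trend.
(B) S (period 3, group 16) vs Sb (period 5, group 15): the stated order agrees with the simple trend.
(C) Si (period 3, group 14) vs Rb (period 5, group 1): the stated order agrees with the simple trend.
The exception is (A): Si's larger, more diffuse 3p orbitals accept an added electron slightly more readily than C's compact 2p.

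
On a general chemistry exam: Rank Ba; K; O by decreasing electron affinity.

O is in period 2, group 16; K is in period 4, group 1; Ba is in period 6, group 2.
EA tends to increase across a period and decrease down a group, though the pattern is less regular than for IE or radius.
These span different periods and groups, so the two trends combine.
K > Ba: period and group pull opposite ways; the down-group shift dominates (48 vs 14 kJ/mol).
O > K: relative to K, both the across-period and down-group shifts push O's electron affinity up.
For reference (kJ/mol): O 141, K 48, Ba 14.
So from highest to lowest: O > K > Ba.

O > K > Ba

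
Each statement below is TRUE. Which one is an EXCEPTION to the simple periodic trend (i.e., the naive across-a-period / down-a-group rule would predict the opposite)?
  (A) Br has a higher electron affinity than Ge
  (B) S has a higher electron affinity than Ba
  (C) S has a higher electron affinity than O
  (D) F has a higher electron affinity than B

The general trend: electron affinity increases across a period and decreases down a group.
(A) Br (period 4, group 17) vs Ge (period 4, group 14): the stated order agrees with the simple trend.
(B) S (period 3, group 16) vs Ba (period 6, group 2): the stated order agrees with the simple trend.
(C) S (period 3, group 16) vs O (period 2, group 16): the stated order contradicts the simple trend.
(D) F (period 2, group 17) vs B (period 2, group 13): the stated order agrees with the simple trend.
The exception is (C): the compact 2p subshell of O repels the added electron more than S's larger 3p does.

(C)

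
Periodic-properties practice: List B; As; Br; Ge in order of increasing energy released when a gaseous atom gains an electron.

B, As, Ge, Br

B is in period 2, group 13; Ge is in period 4, group 14; As is in period 4, group 15; Br is in period 4, group 17.
Atoms with high Z_eff and room in the valence shell (especially the halogens) have the most exothermic electron affinities.
These span different periods and groups, so the two trends combine.
As > B: period and group pull opposite ways; the across-period shift dominates (78 vs 27 kJ/mol).
Ge > As: this pair runs against the simple trend — see the exception note.
Br > Ge: both are in period 4; the period trend gives Br the larger value.
Note the exception: Ge has a higher electron affinity than As, contrary to the simple trend — adding an electron to As's half-filled 4p³ is unfavourable, so Ge (4p²) has the more exothermic EA.
For reference (kJ/mol): B 27, Ge 119, As 78, Br 325.
So from lowest to highest: B < As < Ge < Br.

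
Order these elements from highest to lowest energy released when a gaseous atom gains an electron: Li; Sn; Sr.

Sn, Li, Sr

EA tends to increase across a period and decrease down a group, though the pattern is less regular than for IE or radius.
These span different periods and groups, so the two trends combine.
Li > Sr: period and group pull opposite ways; the down-group shift dominates (60 vs 5 kJ/mol).
Sn > Li: the two effects oppose for this pair; the across-period effect wins (107 vs 60 kJ/mol).
For reference (kJ/mol): Li 60, Sr 5, Sn 107.
So from highest to lowest: Sn > Li > Sr.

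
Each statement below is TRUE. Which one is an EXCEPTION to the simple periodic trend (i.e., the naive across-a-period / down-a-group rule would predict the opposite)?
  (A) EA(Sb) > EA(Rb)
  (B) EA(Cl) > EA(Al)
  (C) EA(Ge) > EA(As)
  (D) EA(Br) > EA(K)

The general trend: electron affinity increases across a period and decreases down a group.
(A) Sb (period 5, group 15) vs Rb (period 5, group 1): the stated order agrees with the simple trend.
(B) Cl (period 3, group 17) vs Al (period 3, group 13): the stated order agrees with the simple trend.
(C) Ge (period 4, group 14) vs As (period 4, group 15): the stated order contradicts the simple trend.
(D) Br (period 4, group 17) vs K (period 4, group 1): the stated order agrees with the simple trend.
The exception is (C): adding an electron to As's half-filled 4p³ is unfavourable, so Ge (4p²) has the more exothermic EA.

(C)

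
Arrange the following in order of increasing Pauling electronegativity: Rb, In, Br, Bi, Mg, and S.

Rb, Mg, In, Bi, S, Br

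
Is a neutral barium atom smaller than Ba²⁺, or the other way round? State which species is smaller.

Forming Ba²⁺ removes 2 electrons from Ba. Fewer electrons for the same nuclear charge means less shielding and a higher Z_eff on the remaining electrons, and for main-group metals the entire outer shell is lost.
A cation is smaller than its parent atom: Ba²⁺ < Ba.

Ba²⁺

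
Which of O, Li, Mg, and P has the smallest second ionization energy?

Mg

IE_2 is the cost of taking one more electron from the +1 cation: O⁺ still has 5 valence electrons; Li⁺ is the bare [He] core; Mg⁺ still has 1 valence electron; P⁺ still has 4 valence electrons.
Core electrons are held far more tightly than valence electrons, so Li tops the IE_2 order.
Valence configurations: O⁺ [He]2s²2p³, Mg⁺ [Ne]3s¹, P⁺ [Ne]3s²3p².
Tabulated IE_2 (kJ/mol): O 3388, Li 7298, Mg 1451, P 1907.
So the second ionization energies run Mg < P < O < Li.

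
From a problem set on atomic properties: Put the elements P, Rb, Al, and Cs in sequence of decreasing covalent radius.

Al is in period 3, group 13; P is in period 3, group 15; Rb is in period 5, group 1; Cs is in period 6, group 1.
Across a period the added protons contract the valence shell; down a group each new principal shell makes the atom larger.
These span different periods and groups, so the two trends combine.
Al > P: Al lies to the left of P in period 3, so the across-period effect alone puts Al larger.
Rb > Al: relative to Al, both the across-period and down-group shifts push Rb's atomic radius up.
Cs > Rb: Cs sits below Rb in group 1, so the down-group effect alone puts Cs larger.
For reference (pm): Al 126, P 111, Rb 210, Cs 232.
So from largest to smallest: Cs > Rb > Al > P.

Cs > Rb > Al > P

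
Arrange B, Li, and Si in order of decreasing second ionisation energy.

IE_2 is the cost of taking one more electron from the +1 cation: B⁺ still has 2 valence electrons; Li⁺ is the bare [He] core; Si⁺ still has 3 valence electrons.
Core electrons are held far more tightly than valence electrons, so Li tops the IE_2 order.
Valence configurations: B⁺ [He]2s², Si⁺ [Ne]3s²3p¹.
The numbers (kJ/mol): B 2427, Li 7298, Si 1577.
So the second ionization energies run Si < B < Li.

Li > B > Si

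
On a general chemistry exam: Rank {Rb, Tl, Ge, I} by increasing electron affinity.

Tl < Rb < Ge < I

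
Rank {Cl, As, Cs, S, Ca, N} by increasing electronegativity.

Cs < Ca < As < S < N < Cl

N is in period 2, group 15; S is in period 3, group 16; Cl is in period 3, group 17; Ca is in period 4, group 2; As is in period 4, group 15; Cs is in period 6, group 1.
EN rises left→right (higher Z_eff, smaller atoms) and falls top→bottom (larger, more shielded atoms).
These span different periods and groups, so the two trends combine.
Ca > Cs: both effects reinforce here, so Ca is clearly the higher of the two.
As > Ca: As lies to the right of Ca in period 4, so the across-period effect alone puts As higher.
S > As: both effects reinforce here, so S is clearly the higher of the two.
N > S: the two effects oppose for this pair; the down-group effect wins (3.04 vs 2.58).
Cl > N: period and group pull opposite ways; the across-period shift dominates (3.16 vs 3.04).
Tabulated electronegativity (Pauling): N 3.04, S 2.58, Cl 3.16, Ca 1.00, As 2.18, Cs 0.79.
So from lowest to highest: Cs < Ca < As < S < N < Cl.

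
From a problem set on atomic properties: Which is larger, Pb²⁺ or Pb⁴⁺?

Pb²⁺

Both ions have Z = 82 protons, but Pb⁴⁺ has lost more electrons, so its remaining electrons feel a larger effective nuclear charge per electron and are pulled in more tightly.
Higher positive charge → smaller ion, so Pb²⁺ > Pb⁴⁺.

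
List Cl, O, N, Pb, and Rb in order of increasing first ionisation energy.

Rb < Pb < Cl < O < N

IE₁ increases left→right with effective nuclear charge and decreases top→bottom as the valence shell moves farther out.
These span different periods and groups, so the two trends combine.
Pb > Rb: period and group pull opposite ways; the across-period shift dominates (716 vs 403 kJ/mol).
Cl > Pb: both effects reinforce here, so Cl is clearly the higher of the two.
O > Cl: the two effects oppose for this pair; the down-group effect wins (1314 vs 1251 kJ/mol).
N > O: this pair runs against the simple trend — see the exception note.
Note the exception: N has a higher first ionization energy than O, contrary to the simple trend — pairing an electron in O's 2p⁴ costs repulsion energy, so O ionizes more easily than half-filled N (2p³).
For reference (kJ/mol): N 1402, O 1314, Cl 1251, Rb 403, Pb 716.
So from lowest to highest: Rb < Pb < Cl < O < N.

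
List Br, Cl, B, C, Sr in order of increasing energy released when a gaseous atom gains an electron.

B is in period 2, group 13; C is in period 2, group 14; Cl is in period 3, group 17; Br is in period 4, group 17; Sr is in period 5, group 2.
Electron affinity generally becomes more exothermic across a period toward the halogens and less exothermic down a group.
Neither a single period nor a single group — weigh both effects.
B > Sr: relative to Sr, both the across-period and down-group shifts push B's electron affinity up.
C > B: C lies to the right of B in period 2, so the across-period effect alone puts C higher.
Br > C: the two effects oppose for this pair; the across-period effect wins (325 vs 122 kJ/mol).
Cl > Br: Cl sits above Br in group 17, so the down-group effect alone puts Cl higher.
For reference (kJ/mol): B 27, C 122, Cl 349, Br 325, Sr 5.
So from lowest to highest: Sr < B < C < Br < Cl.

Sr < B < C < Br < Cl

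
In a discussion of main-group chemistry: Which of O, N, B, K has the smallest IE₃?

The third ionization energy removes an electron from the +2 ion. For each element: O²⁺ still has 4 valence electrons; N²⁺ still has 3 valence electrons; B²⁺ still has 1 valence electron; K²⁺ is already 1 electron into the core.
Usually core removal costs more than valence removal, but here the competition is close: a tightly held n=2 valence electron can cost more to remove than an n=3 core electron, so the actual values have to decide it.
Valence configurations: O²⁺ [He]2s²2p², N²⁺ [He]2s²2p¹, B²⁺ [He]2s¹.
Approximate IE_3 values (kJ/mol): O 5300, N 4578, B 3660, K 4420.
So the third ionization energies run B < K < N < O.

B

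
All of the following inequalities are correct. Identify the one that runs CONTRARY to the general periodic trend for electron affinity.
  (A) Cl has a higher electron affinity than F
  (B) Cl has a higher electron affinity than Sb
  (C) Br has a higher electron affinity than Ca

The general trend: electron affinity increases across a period and decreases down a group.
(A) Cl (period 3, group 17) vs F (period 2, group 17): the stated order contradicts the simple trend.
(B) Cl (period 3, group 17) vs Sb (period 5, group 15): the stated order agrees with the simple trend.
(C) Br (period 4, group 17) vs Ca (period 4, group 2): the stated order agrees with the simple trend.
The exception is (A): F's small 2p subshell makes the incoming electron feel strong e⁻–e⁻ repulsion, so Cl actually releases more energy on gaining an electron.

(A)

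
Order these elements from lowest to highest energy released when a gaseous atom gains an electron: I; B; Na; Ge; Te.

B, Na, Ge, Te, I

B is in period 2, group 13; Na is in period 3, group 1; Ge is in period 4, group 14; Te is in period 5, group 16; I is in period 5, group 17.
Atoms with high Z_eff and room in the valence shell (especially the halogens) have the most exothermic electron affinities.
These span different periods and groups, so the two trends combine.
Na > B: this pair runs against the simple trend — see the exception note.
Ge > Na: the two effects oppose for this pair; the across-period effect wins (119 vs 53 kJ/mol).
Te > Ge: the two effects oppose for this pair; the across-period effect wins (190 vs 119 kJ/mol).
I > Te: both are in period 5; the period trend gives I the larger value.
Note the exception: Na has a higher electron affinity than B, contrary to the simple trend — B's ns²np¹ configuration gives only a small electron affinity — the sparsely filled np subshell binds an added electron weakly.
Tabulated electron affinity (kJ/mol): B 27, Na 53, Ge 119, Te 190, I 295.
So from lowest to highest: B < Na < Ge < Te < I.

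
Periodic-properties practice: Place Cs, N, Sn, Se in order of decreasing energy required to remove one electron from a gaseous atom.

N > Se > Sn > Cs

First ionization energy rises across a period (greater Z_eff holds electrons more tightly) and falls down a group (valence electrons are farther from the nucleus).
Here both period and group differ, so the two effects have to be weighed against each other.
Sn > Cs: both effects reinforce here, so Sn is clearly the higher of the two.
Se > Sn: relative to Sn, both the across-period and down-group shifts push Se's first ionization energy up.
N > Se: period and group pull opposite ways; the down-group shift dominates (1402 vs 941 kJ/mol).
Tabulated first ionization energy (kJ/mol): N 1402, Se 941, Sn 709, Cs 376.
So from highest to lowest: N > Se > Sn > Cs.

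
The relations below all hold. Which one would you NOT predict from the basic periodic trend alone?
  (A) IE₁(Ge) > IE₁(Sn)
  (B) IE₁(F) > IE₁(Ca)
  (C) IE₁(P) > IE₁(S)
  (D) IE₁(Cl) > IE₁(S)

(C)

The general trend: first ionization energy increases across a period and decreases down a group.
(A) Ge (period 4, group 14) vs Sn (period 5, group 14): the stated order agrees with the simple trend.
(B) F (period 2, group 17) vs Ca (period 4, group 2): the stated order agrees with the simple trend.
(C) P (period 3, group 15) vs S (period 3, group 16): the stated order contradicts the simple trend.
(D) Cl (period 3, group 17) vs S (period 3, group 16): the stated order agrees with the simple trend.
The exception is (C): S (3p⁴) ionizes more easily than half-filled P (3p³) because the paired 3p electron in S is pushed out by e⁻–e⁻ repulsion.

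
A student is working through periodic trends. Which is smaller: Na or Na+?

Na+

Forming Na+ removes 1 electron from Na. Fewer electrons for the same nuclear charge means less shielding and a higher Z_eff on the remaining electrons, and for main-group metals the entire outer shell is lost.
A cation is smaller than its parent atom: Na+ < Na.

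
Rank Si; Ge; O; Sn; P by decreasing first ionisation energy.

O > P > Si > Ge > Sn

Across a period the outer electron is held more tightly (higher IE₁); down a group it sits in a higher shell, more shielded, and comes off more easily.
Neither a single period nor a single group — weigh both effects.
Ge > Sn: Ge sits above Sn in group 14, so the down-group effect alone puts Ge higher.
Si > Ge: they share group 14; the group trend gives Si the larger value.
P > Si: P lies to the right of Si in period 3, so the across-period effect alone puts P higher.
O > P: both effects reinforce here, so O is clearly the higher of the two.
For reference (kJ/mol): O 1314, Si 786, P 1012, Ge 762, Sn 709.
So from highest to lowest: O > P > Si > Ge > Sn.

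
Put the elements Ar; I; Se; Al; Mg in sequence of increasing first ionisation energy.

Al, Mg, Se, I, Ar

Mg is in period 3, group 2; Al is in period 3, group 13; Ar is in period 3, group 18; Se is in period 4, group 16; I is in period 5, group 17.
IE₁ increases left→right with effective nuclear charge and decreases top→bottom as the valence shell moves farther out.
Neither a single period nor a single group — weigh both effects.
Mg > Al: this pair runs against the simple trend — see the exception note.
Se > Mg: period and group pull opposite ways; the across-period shift dominates (941 vs 738 kJ/mol).
I > Se: period and group pull opposite ways; the across-period shift dominates (1008 vs 941 kJ/mol).
Ar > I: relative to I, both the across-period and down-group shifts push Ar's first ionization energy up.
Note the exception: Mg has a higher first ionization energy than Al, contrary to the simple trend — Al's single 3p electron is easier to remove than one from Mg's filled 3s².
For reference (kJ/mol): Mg 738, Al 578, Ar 1521, Se 941, I 1008.
So from lowest to highest: Al < Mg < Se < I < Ar.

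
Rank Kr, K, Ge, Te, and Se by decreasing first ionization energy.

Kr > Se > Te > Ge > K

K is in period 4, group 1; Ge is in period 4, group 14; Se is in period 4, group 16; Kr is in period 4, group 18; Te is in period 5, group 16.
Across a period the outer electron is held more tightly (higher IE₁); down a group it sits in a higher shell, more shielded, and comes off more easily.
These span different periods and groups, so the two trends combine.
Ge > K: both are in period 4; the period trend gives Ge the larger value.
Te > Ge: the two effects oppose for this pair; the across-period effect wins (869 vs 762 kJ/mol).
Se > Te: Se sits above Te in group 16, so the down-group effect alone puts Se higher.
Kr > Se: both are in period 4; the period trend gives Kr the larger value.
Approximate values (kJ/mol): K 419, Ge 762, Se 941, Kr 1351, Te 869.
So from highest to lowest: Kr > Se > Te > Ge > K.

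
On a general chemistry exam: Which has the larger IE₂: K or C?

K

The second ionization energy removes an electron from the +1 ion. For each element: K⁺ is the bare [Ar] core; C⁺ still has 3 valence electrons.
Pulling an electron out of a noble-gas core costs far more than removing a remaining valence electron, so K sits at the high end of IE_2.
Tabulated IE_2 (kJ/mol): K 3052, C 2353.
Overall IE_2 order: C < K.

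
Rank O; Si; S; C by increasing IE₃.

After 2 electrons have been removed, what remains? O²⁺ still has 4 valence electrons; Si²⁺ still has 2 valence electrons; S²⁺ still has 4 valence electrons; C²⁺ still has 2 valence electrons.
All are still removing valence electrons, so compare the +2 ions as you would atoms: IE_3 generally rises across a period (higher Z_eff) and falls down a group (larger shell), subject to the usual subshell exceptions.
Valence configurations: O²⁺ [He]2s²2p², Si²⁺ [Ne]3s², S²⁺ [Ne]3s²3p², C²⁺ [He]2s².
The numbers (kJ/mol): O 5300, Si 3232, S 3357, C 4620.
So the third ionization energies run Si < S < C < O.

Si < S < C < O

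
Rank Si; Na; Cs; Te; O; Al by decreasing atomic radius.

Cs > Na > Te > Al > Si > O

O is in period 2, group 16; Na is in period 3, group 1; Al is in period 3, group 13; Si is in period 3, group 14; Te is in period 5, group 16; Cs is in period 6, group 1.
Across a period the added protons contract the valence shell; down a group each new principal shell makes the atom larger.
These span different periods and groups, so the two trends combine.
Si > O: both effects reinforce here, so Si is clearly the larger of the two.
Al > Si: both are in period 3; the period trend gives Al the larger value.
Te > Al: period and group pull opposite ways; the down-group shift dominates (136 vs 126 pm).
Na > Te: period and group pull opposite ways; the across-period shift dominates (155 vs 136 pm).
Cs > Na: they share group 1; the group trend gives Cs the larger value.
Tabulated atomic radius (pm): O 63, Na 155, Al 126, Si 116, Te 136, Cs 232.
So from largest to smallest: Cs > Na > Te > Al > Si > O.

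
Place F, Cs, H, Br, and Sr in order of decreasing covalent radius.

Cs > Sr > Br > F > H

H is in period 1, group 1; F is in period 2, group 17; Br is in period 4, group 17; Sr is in period 5, group 2; Cs is in period 6, group 1.
Atomic radius shrinks across a period as nuclear charge pulls the same shell inward, and grows down a group as new shells are added.
Here both period and group differ, so the two effects have to be weighed against each other.
F > H: period and group pull opposite ways; the down-group shift dominates (64 vs 32 pm).
Br > F: Br sits below F in group 17, so the down-group effect alone puts Br larger.
Sr > Br: relative to Br, both the across-period and down-group shifts push Sr's atomic radius up.
Cs > Sr: both effects reinforce here, so Cs is clearly the larger of the two.
Approximate values (pm): H 32, F 64, Br 114, Sr 185, Cs 232.
So from largest to smallest: Cs > Sr > Br > F > H.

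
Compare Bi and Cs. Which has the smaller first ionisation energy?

Cs is in period 6, group 1; Bi is in period 6, group 15.
Across a period the outer electron is held more tightly (higher IE₁); down a group it sits in a higher shell, more shielded, and comes off more easily.
All lie in period 6, so first ionization energy increases left to right.
So Cs has the smaller first ionisation energy (Cs < Bi).

Cs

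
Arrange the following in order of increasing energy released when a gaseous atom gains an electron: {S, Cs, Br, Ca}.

Ca < Cs < S < Br

S is in period 3, group 16; Ca is in period 4, group 2; Br is in period 4, group 17; Cs is in period 6, group 1.
Atoms with high Z_eff and room in the valence shell (especially the halogens) have the most exothermic electron affinities.
Neither a single period nor a single group — weigh both effects.
Cs > Ca: this pair runs against the simple trend — see the exception note.
S > Cs: both effects reinforce here, so S is clearly the higher of the two.
Br > S: period and group pull opposite ways; the across-period shift dominates (325 vs 200 kJ/mol).
Note the exception: Cs has a higher electron affinity than Ca, contrary to the simple trend — adding an electron to Ca (ns²) has to open a new, higher-energy np subshell, which is unfavourable.
For reference (kJ/mol): S 200, Ca 2, Br 325, Cs 46.
So from lowest to highest: Ca < Cs < S < Br.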